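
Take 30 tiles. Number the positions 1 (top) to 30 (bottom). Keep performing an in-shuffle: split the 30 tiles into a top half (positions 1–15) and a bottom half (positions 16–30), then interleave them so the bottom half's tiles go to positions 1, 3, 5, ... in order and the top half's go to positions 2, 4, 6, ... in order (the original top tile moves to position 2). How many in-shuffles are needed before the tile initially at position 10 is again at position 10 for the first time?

5

Follow position 10 under repeated in-shuffles:
10 → 20 → 9 → 18 → 5 → 10
It first returns after 5 in-shuffles.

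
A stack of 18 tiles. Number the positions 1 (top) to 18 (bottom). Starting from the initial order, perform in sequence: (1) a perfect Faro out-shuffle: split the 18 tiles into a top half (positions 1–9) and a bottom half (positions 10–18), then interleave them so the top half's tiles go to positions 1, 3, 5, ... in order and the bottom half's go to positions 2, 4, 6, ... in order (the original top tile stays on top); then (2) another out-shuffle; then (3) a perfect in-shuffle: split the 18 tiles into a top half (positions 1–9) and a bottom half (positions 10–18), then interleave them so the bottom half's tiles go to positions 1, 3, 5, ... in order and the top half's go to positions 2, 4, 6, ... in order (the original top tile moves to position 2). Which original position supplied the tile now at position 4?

14

Undo the operations in reverse order, starting from position 4:
  undo op 3 (in-shuffle, from top half): 4 ← 2
  undo op 2 (out-shuffle, from bottom half): 2 ← 10
  undo op 1 (out-shuffle, from bottom half): 10 ← 14
So the tile at position 4 came from original position 14.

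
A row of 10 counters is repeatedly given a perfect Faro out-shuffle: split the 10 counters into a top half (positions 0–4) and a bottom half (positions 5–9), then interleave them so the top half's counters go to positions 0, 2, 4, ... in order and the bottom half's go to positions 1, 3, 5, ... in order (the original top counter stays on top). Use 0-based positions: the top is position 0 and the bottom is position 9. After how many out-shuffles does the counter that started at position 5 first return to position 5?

6

Follow position 5 under repeated out-shuffles:
5 → 1 → 2 → 4 → 8 → 7 → 5
It first returns after 6 out-shuffles.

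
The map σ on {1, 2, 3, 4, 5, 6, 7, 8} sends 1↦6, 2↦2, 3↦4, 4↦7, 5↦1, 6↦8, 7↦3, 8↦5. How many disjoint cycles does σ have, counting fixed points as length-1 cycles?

Cycle decomposition: (1 6 8 5) (2) (3 4 7).
3 cycles.

3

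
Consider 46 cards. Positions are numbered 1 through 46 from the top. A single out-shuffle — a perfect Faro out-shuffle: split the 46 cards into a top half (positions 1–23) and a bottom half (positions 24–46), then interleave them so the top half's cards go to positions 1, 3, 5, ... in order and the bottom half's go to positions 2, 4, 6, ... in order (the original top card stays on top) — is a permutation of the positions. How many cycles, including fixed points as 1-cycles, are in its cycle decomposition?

Trace each unvisited position around until it returns:
(1) (2 3 5 9 17 33 ... len 12) (4 7 13 25) (6 11 21 41 36 26) (8 15 29 12 23 45 ... len 12) (10 19 37 28) (16 31) (22 43 40 34) ... plus 1 more
9 cycles in total.

9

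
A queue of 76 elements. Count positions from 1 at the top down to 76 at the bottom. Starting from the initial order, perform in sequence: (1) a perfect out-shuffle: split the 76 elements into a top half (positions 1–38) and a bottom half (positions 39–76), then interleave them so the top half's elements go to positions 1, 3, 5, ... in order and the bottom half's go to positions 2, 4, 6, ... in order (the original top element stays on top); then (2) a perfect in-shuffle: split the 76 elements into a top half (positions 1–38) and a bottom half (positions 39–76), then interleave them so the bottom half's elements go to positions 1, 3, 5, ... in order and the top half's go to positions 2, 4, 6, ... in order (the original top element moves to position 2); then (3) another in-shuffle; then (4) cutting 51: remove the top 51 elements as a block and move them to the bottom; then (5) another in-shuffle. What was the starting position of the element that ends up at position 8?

17

Undo the operations in reverse order, starting from position 8:
  undo op 5 (in-shuffle, from top half): 8 ← 4
  undo op 4 (cut 51): 4 ← 55
  undo op 3 (in-shuffle, from bottom half): 55 ← 66
  undo op 2 (in-shuffle, from top half): 66 ← 33
  undo op 1 (out-shuffle, from top half): 33 ← 17
So the element at position 8 came from original position 17.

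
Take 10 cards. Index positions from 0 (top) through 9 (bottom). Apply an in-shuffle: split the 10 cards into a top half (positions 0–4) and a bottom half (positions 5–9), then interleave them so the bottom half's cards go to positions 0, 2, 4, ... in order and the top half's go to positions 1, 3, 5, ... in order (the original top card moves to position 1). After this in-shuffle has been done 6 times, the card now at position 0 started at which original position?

Work backwards from position 0, undoing one in-shuffle at a time:
0 ← 5 ← 2 ← 6 ← 8 ← 9 ← 4
So the card now at position 0 started at position 4.

4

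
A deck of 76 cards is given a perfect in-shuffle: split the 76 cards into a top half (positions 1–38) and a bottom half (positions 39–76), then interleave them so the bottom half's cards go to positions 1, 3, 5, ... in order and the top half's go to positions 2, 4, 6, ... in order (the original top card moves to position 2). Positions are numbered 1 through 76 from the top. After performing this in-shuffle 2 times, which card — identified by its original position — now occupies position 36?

9

Work backwards from position 36, undoing one in-shuffle at a time:
36 ← 18 ← 9
So the card now at position 36 started at position 9.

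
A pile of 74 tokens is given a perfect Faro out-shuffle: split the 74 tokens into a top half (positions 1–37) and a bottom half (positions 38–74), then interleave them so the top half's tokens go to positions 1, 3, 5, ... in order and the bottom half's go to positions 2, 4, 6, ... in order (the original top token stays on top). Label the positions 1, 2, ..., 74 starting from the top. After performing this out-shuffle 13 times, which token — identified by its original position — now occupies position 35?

Work backwards from position 35, undoing one out-shuffle at a time:
35 ← 18 ← 46 ← 60 ← 67 ← ... ← 67 (13 steps).
So the token now at position 35 started at position 67.

67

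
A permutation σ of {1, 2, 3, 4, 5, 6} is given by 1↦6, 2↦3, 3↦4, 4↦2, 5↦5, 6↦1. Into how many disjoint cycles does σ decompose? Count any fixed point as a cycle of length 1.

3

Cycle decomposition: (1 6) (2 3 4) (5).
3 cycles.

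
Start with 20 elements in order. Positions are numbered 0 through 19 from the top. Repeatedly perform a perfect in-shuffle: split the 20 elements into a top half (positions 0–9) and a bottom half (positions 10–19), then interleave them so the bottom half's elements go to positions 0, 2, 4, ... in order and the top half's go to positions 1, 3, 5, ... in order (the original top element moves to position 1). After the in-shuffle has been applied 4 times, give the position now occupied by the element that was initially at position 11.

2

Track the element's position through each in-shuffle:
11 → 2 → 5 → 11 → 2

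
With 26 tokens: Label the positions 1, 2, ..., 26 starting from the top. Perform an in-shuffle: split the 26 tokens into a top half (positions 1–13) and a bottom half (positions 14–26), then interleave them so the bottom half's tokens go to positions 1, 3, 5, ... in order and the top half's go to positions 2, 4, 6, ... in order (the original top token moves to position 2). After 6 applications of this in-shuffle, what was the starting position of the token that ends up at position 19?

10

Work backwards from position 19, undoing one in-shuffle at a time:
19 ← 23 ← 25 ← 26 ← 13 ← 20 ← 10
So the token now at position 19 started at position 10.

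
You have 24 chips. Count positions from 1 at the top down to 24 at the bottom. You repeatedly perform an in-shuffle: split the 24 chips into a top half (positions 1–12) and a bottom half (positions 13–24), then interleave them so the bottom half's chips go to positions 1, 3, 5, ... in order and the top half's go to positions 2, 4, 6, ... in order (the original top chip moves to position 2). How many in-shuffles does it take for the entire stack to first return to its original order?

20

The in-shuffle permutes the 24 positions with cycle lengths [4, 20].
Every chip is home exactly when every cycle has completed a whole number of laps, i.e. after lcm(4, 20) = 20 in-shuffles.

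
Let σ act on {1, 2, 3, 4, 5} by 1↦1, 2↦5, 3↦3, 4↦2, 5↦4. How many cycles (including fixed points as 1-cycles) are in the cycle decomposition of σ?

3

Cycle decomposition: (1) (2 5 4) (3).
3 cycles.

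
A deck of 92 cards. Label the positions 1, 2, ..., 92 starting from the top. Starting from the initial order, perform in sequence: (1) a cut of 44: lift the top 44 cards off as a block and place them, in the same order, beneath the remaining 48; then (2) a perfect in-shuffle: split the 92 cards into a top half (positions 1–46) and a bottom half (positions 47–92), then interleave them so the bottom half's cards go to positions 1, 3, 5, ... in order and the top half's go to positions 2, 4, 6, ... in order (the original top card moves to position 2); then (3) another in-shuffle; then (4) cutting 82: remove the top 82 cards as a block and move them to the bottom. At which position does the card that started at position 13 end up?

68

Track the card from position 13 forward through each operation:
  after op 1 (cut 44): 13 → 61
  after op 2 (in-shuffle): 61 → 29
  after op 3 (in-shuffle): 29 → 58
  after op 4 (cut 82): 58 → 68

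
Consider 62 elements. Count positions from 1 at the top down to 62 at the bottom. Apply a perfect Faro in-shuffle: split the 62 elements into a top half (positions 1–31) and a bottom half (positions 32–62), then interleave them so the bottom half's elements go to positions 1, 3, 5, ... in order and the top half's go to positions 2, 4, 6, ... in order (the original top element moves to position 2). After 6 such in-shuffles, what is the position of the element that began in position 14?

14

Track the element's position through each in-shuffle:
14 → 28 → 56 → 49 → 35 → 7 → 14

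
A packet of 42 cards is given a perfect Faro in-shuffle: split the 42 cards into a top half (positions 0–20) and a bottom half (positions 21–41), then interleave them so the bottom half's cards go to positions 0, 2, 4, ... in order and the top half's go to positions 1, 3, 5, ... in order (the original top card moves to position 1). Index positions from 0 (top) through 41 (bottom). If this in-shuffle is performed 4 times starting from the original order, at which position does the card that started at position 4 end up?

Track the card's position through each in-shuffle:
4 → 9 → 19 → 39 → 36

36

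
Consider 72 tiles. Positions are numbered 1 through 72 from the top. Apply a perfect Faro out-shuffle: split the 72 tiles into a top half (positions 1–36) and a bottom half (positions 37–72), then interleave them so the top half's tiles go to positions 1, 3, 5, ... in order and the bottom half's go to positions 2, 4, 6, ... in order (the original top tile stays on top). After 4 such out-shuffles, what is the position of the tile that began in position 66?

47

Track the tile's position through each out-shuffle:
66 → 60 → 48 → 24 → 47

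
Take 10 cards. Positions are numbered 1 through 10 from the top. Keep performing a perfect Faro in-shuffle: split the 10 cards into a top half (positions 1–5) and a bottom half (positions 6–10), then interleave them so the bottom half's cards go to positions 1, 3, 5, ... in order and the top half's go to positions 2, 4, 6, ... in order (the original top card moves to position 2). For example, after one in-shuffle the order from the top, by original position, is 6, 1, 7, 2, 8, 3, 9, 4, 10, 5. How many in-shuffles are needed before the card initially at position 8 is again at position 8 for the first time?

Follow position 8 under repeated in-shuffles:
8 → 5 → 10 → 9 → 7 → 3 → 6 → 1 → 2 → 4 → 8
It first returns after 10 in-shuffles.

10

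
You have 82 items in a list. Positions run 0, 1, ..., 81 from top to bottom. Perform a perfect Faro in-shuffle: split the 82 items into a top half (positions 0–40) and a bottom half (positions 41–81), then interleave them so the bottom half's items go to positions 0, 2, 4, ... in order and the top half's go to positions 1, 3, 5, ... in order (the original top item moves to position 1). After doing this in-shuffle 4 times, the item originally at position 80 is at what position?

50

Track the item's position through each in-shuffle:
80 → 78 → 74 → 66 → 50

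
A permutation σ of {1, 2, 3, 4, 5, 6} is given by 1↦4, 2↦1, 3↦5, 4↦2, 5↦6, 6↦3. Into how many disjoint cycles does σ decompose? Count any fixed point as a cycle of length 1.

Cycle decomposition: (1 4 2) (3 5 6).
2 cycles.

2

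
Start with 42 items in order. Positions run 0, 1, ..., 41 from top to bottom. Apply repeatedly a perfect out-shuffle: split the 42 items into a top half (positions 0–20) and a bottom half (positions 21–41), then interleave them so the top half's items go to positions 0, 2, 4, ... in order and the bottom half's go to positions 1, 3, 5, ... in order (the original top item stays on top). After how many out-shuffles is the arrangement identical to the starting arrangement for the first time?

The out-shuffle permutes the 42 positions with cycle lengths [1, 1, 20, 20].
Every item is home exactly when every cycle has completed a whole number of laps, i.e. after lcm(1, 20) = 20 out-shuffles.

20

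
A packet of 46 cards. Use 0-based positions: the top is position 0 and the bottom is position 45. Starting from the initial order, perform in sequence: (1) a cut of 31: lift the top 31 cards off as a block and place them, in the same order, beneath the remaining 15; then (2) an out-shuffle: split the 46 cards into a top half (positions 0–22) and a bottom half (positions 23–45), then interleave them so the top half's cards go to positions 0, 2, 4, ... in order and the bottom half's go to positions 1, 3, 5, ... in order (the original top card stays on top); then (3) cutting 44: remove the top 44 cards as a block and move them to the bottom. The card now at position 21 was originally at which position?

17

Undo the operations in reverse order, starting from position 21:
  undo op 3 (cut 44): 21 ← 19
  undo op 2 (out-shuffle, from bottom half): 19 ← 32
  undo op 1 (cut 31): 32 ← 17
So the card at position 21 came from original position 17.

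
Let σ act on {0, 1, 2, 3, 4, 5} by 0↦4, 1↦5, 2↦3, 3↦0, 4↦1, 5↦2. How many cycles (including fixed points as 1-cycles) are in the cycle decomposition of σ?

Cycle decomposition: (0 4 1 5 2 3).
1 cycle.

1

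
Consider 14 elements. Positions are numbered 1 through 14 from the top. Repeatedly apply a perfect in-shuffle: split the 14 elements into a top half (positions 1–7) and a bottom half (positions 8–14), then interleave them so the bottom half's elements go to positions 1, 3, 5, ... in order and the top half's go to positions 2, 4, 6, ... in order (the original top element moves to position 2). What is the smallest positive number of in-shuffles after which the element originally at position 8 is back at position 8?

Follow position 8 under repeated in-shuffles:
8 → 1 → 2 → 4 → 8
It first returns after 4 in-shuffles.

4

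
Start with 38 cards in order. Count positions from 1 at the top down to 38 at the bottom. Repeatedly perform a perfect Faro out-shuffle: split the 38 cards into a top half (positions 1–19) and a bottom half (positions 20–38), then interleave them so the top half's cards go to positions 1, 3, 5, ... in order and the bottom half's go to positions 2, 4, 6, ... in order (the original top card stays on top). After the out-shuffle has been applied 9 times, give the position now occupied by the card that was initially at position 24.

Track the card's position through each out-shuffle:
24 → 10 → 19 → 37 → 36 → 34 → 30 → 22 → 6 → 11

11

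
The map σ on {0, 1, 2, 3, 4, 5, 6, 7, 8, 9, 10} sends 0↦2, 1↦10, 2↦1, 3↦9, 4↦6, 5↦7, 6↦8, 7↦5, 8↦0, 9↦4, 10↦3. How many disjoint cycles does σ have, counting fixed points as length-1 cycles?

2

Cycle decomposition: (0 2 1 10 3 9 4 6 8) (5 7).
2 cycles.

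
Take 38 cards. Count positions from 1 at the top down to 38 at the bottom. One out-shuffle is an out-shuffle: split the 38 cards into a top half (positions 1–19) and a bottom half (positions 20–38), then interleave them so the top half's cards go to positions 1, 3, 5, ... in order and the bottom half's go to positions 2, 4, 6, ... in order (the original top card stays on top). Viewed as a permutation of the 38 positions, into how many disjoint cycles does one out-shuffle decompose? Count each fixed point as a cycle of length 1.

3

Trace each unvisited position around until it returns:
(1) (2 3 5 9 17 33 ... len 36) (38)
3 cycles in total.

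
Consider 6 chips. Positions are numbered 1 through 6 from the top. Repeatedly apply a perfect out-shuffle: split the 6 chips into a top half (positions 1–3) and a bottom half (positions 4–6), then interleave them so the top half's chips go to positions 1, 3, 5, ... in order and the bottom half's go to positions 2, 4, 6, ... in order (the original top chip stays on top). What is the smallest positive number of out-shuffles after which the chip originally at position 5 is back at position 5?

4

Follow position 5 under repeated out-shuffles:
5 → 4 → 2 → 3 → 5
It first returns after 4 out-shuffles.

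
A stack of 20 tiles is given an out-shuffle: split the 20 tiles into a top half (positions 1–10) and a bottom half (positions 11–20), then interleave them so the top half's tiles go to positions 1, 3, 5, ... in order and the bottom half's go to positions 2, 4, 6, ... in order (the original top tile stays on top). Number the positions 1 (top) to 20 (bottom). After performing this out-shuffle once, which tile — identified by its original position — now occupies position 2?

11

Work backwards from position 2, undoing one out-shuffle at a time:
2 ← 11
So the tile now at position 2 started at position 11.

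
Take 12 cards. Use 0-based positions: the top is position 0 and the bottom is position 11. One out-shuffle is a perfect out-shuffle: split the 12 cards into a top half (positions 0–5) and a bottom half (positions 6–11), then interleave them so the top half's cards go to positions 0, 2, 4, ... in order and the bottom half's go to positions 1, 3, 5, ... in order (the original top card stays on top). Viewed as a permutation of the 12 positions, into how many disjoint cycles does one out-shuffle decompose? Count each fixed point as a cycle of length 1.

Trace each unvisited position around until it returns:
(0) (1 2 4 8 5 10 9 7 3 6) (11)
3 cycles in total.

3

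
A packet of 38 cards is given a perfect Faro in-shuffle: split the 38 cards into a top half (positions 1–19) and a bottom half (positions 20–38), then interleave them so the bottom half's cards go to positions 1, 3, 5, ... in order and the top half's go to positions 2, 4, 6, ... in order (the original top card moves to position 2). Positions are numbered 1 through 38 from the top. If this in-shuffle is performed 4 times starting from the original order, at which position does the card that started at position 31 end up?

Track the card's position through each in-shuffle:
31 → 23 → 7 → 14 → 28

28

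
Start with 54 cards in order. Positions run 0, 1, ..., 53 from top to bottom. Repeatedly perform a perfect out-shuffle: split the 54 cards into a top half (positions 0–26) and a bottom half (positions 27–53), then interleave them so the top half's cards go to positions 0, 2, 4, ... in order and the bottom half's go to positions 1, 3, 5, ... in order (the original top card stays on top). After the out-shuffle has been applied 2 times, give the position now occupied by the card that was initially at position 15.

Track the card's position through each out-shuffle:
15 → 30 → 7

7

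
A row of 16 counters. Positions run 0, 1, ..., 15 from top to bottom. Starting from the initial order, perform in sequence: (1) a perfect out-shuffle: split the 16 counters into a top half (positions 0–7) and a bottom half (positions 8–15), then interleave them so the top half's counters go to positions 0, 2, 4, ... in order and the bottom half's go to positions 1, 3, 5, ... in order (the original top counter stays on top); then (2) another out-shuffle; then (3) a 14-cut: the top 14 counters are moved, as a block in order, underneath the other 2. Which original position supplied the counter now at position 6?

1

Undo the operations in reverse order, starting from position 6:
  undo op 3 (cut 14): 6 ← 4
  undo op 2 (out-shuffle, from top half): 4 ← 2
  undo op 1 (out-shuffle, from top half): 2 ← 1
So the counter at position 6 came from original position 1.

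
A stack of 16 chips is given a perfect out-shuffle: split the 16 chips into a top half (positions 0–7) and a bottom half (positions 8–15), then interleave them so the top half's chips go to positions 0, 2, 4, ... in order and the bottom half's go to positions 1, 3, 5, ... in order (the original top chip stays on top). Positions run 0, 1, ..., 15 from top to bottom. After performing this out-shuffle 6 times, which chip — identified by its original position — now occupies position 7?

13

Work backwards from position 7, undoing one out-shuffle at a time:
7 ← 11 ← 13 ← 14 ← 7 ← 11 ← 13
So the chip now at position 7 started at position 13.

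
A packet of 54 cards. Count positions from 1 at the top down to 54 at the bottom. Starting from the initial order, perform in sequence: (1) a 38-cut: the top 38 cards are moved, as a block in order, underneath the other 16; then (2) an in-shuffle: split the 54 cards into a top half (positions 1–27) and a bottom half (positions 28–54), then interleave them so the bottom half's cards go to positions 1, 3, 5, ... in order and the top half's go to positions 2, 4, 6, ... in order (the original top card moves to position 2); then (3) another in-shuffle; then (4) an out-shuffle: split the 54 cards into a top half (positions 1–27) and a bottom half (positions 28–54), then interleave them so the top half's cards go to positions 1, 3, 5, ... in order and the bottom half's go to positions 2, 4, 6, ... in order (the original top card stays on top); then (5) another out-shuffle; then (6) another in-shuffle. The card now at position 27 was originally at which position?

Undo the operations in reverse order, starting from position 27:
  undo op 6 (in-shuffle, from bottom half): 27 ← 41
  undo op 5 (out-shuffle, from top half): 41 ← 21
  undo op 4 (out-shuffle, from top half): 21 ← 11
  undo op 3 (in-shuffle, from bottom half): 11 ← 33
  undo op 2 (in-shuffle, from bottom half): 33 ← 44
  undo op 1 (cut 38): 44 ← 28
So the card at position 27 came from original position 28.

28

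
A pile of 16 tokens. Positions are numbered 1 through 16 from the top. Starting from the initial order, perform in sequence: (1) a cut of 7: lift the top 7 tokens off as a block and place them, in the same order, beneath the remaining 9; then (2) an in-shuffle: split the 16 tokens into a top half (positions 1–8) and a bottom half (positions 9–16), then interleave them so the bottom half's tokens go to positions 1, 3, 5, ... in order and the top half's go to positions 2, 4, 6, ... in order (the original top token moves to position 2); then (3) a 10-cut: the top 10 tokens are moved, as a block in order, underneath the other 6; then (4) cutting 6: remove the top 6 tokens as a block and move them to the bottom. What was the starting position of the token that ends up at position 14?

Undo the operations in reverse order, starting from position 14:
  undo op 4 (cut 6): 14 ← 4
  undo op 3 (cut 10): 4 ← 14
  undo op 2 (in-shuffle, from top half): 14 ← 7
  undo op 1 (cut 7): 7 ← 14
So the token at position 14 came from original position 14.

14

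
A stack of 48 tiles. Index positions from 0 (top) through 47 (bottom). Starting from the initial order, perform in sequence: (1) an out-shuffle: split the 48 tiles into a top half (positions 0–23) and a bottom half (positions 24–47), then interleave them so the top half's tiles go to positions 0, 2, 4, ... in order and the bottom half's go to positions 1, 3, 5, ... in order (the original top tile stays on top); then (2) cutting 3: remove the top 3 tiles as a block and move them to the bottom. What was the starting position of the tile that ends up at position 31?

17

Undo the operations in reverse order, starting from position 31:
  undo op 2 (cut 3): 31 ← 34
  undo op 1 (out-shuffle, from top half): 34 ← 17
So the tile at position 31 came from original position 17.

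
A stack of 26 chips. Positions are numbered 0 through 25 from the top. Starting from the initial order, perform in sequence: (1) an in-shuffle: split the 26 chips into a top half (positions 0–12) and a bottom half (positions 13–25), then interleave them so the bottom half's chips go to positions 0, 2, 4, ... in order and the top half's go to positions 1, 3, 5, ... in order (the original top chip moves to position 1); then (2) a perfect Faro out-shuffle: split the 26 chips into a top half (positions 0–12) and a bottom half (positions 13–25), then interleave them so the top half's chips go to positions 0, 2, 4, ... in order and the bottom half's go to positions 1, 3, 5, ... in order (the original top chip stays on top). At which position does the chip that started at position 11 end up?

Track the chip from position 11 forward through each operation:
  after op 1 (in-shuffle): 11 → 23
  after op 2 (out-shuffle): 23 → 21

21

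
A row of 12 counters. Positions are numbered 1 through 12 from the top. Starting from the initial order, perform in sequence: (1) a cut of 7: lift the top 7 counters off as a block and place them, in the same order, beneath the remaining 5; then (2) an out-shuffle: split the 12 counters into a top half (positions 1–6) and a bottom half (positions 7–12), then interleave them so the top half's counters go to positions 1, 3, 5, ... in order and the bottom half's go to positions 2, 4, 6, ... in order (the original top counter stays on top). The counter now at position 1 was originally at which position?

8

Undo the operations in reverse order, starting from position 1:
  undo op 2 (out-shuffle, from top half): 1 ← 1
  undo op 1 (cut 7): 1 ← 8
So the counter at position 1 came from original position 8.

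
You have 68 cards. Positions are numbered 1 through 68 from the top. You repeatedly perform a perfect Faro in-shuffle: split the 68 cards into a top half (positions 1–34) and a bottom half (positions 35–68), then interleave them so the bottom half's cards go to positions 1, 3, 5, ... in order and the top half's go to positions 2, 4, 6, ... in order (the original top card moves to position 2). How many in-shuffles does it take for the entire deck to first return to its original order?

22

The in-shuffle permutes the 68 positions with cycle lengths [2, 11, 11, 22, 22].
Every card is home exactly when every cycle has completed a whole number of laps, i.e. after lcm(2, 11, 22) = 22 in-shuffles.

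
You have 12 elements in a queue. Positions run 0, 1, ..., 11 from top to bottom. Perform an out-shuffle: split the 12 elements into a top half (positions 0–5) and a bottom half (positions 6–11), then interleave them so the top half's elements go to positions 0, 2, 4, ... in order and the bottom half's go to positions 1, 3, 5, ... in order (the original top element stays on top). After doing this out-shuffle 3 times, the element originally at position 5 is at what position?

Track the element's position through each out-shuffle:
5 → 10 → 9 → 7

7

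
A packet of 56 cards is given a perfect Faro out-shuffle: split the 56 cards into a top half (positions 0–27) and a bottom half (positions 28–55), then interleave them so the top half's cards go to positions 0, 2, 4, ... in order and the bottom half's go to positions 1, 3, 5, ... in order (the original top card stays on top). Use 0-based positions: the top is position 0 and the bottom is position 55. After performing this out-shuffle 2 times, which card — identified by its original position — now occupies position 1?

Work backwards from position 1, undoing one out-shuffle at a time:
1 ← 28 ← 14
So the card now at position 1 started at position 14.

14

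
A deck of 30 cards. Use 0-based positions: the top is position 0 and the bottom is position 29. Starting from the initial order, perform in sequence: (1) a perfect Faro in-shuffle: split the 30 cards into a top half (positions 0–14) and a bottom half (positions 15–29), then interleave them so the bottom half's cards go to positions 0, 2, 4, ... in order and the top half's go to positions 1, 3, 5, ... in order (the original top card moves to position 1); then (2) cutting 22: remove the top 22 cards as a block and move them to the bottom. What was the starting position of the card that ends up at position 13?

Undo the operations in reverse order, starting from position 13:
  undo op 2 (cut 22): 13 ← 5
  undo op 1 (in-shuffle, from top half): 5 ← 2
So the card at position 13 came from original position 2.

2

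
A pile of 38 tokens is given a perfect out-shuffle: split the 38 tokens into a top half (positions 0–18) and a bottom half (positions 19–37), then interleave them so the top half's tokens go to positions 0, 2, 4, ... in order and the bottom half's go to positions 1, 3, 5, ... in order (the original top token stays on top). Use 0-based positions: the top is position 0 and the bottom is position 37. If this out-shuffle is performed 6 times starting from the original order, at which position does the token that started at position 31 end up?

23

Track the token's position through each out-shuffle:
31 → 25 → 13 → 26 → 15 → 30 → 23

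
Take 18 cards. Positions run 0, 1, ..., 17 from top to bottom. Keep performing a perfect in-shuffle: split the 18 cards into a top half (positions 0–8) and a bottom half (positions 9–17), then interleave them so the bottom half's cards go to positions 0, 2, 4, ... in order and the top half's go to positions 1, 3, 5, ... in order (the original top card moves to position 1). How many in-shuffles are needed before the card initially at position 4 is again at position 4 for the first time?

Follow position 4 under repeated in-shuffles:
4 → 9 → 0 → 1 → 3 → 7 → 15 → 12 → 6 → 13 → 8 → 17 → 16 → 14 → 10 → 2 → 5 → 11 → 4
It first returns after 18 in-shuffles.

18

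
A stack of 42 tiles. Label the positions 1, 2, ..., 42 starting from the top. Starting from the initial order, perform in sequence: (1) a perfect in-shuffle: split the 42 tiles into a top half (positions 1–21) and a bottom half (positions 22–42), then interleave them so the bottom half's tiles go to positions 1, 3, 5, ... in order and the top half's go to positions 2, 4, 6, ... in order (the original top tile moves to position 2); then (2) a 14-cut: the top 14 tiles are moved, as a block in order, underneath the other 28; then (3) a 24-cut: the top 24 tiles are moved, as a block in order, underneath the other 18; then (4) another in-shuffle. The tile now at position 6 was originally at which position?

42

Undo the operations in reverse order, starting from position 6:
  undo op 4 (in-shuffle, from top half): 6 ← 3
  undo op 3 (cut 24): 3 ← 27
  undo op 2 (cut 14): 27 ← 41
  undo op 1 (in-shuffle, from bottom half): 41 ← 42
So the tile at position 6 came from original position 42.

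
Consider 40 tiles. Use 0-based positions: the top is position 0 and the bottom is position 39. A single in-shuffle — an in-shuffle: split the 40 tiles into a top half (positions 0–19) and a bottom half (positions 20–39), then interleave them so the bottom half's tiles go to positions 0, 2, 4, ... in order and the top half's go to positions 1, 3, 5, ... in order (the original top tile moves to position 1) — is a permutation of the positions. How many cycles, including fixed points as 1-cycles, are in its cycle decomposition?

2

Trace each unvisited position around until it returns:
(0 1 3 7 15 31 ... len 20) (2 5 11 23 6 13 ... len 20)
2 cycles in total.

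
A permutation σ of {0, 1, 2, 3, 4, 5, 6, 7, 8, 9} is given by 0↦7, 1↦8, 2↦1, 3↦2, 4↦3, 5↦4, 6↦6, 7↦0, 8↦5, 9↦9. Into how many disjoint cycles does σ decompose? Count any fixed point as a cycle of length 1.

Cycle decomposition: (0 7) (1 8 5 4 3 2) (6) (9).
4 cycles.

4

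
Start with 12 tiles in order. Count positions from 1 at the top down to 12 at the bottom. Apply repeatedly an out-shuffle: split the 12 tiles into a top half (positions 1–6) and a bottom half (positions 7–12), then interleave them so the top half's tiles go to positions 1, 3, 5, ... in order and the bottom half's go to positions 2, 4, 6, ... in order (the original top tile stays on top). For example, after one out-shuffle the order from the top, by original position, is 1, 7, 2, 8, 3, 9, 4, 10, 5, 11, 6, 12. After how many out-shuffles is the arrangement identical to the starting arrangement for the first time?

The out-shuffle permutes the 12 positions with cycle lengths [1, 1, 10].
Every tile is home exactly when every cycle has completed a whole number of laps, i.e. after lcm(1, 10) = 10 out-shuffles.

10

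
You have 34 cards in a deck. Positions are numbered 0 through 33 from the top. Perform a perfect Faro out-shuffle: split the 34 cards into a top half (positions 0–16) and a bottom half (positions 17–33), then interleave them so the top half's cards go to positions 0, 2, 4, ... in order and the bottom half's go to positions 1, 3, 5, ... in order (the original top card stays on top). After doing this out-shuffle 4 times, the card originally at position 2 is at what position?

32

Track the card's position through each out-shuffle:
2 → 4 → 8 → 16 → 32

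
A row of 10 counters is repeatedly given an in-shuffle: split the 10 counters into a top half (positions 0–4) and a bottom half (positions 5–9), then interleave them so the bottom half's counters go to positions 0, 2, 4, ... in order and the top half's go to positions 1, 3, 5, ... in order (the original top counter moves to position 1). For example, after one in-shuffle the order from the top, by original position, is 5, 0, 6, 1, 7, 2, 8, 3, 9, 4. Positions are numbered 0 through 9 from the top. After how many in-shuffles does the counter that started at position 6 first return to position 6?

10

Follow position 6 under repeated in-shuffles:
6 → 2 → 5 → 0 → 1 → 3 → 7 → 4 → 9 → 8 → 6
It first returns after 10 in-shuffles.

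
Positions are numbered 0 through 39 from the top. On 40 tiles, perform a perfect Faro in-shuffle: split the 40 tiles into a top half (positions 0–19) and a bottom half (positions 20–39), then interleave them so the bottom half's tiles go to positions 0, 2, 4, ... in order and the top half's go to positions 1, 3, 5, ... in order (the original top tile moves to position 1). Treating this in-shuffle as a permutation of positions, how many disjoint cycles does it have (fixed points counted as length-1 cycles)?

2

Trace each unvisited position around until it returns:
(0 1 3 7 15 31 ... len 20) (2 5 11 23 6 13 ... len 20)
2 cycles in total.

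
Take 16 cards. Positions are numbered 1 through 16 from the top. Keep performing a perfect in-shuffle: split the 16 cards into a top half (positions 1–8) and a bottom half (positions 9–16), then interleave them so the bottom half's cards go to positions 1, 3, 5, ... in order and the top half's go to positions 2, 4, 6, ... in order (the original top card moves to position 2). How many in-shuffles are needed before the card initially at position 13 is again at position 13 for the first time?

8

Follow position 13 under repeated in-shuffles:
13 → 9 → 1 → 2 → 4 → 8 → 16 → 15 → 13
It first returns after 8 in-shuffles.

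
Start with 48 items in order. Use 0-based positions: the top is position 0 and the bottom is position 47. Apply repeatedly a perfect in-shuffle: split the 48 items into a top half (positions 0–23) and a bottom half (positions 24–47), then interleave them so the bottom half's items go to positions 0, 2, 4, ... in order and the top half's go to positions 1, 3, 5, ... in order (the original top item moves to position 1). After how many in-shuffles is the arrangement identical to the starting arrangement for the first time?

The in-shuffle permutes the 48 positions with cycle lengths [3, 3, 21, 21].
Every item is home exactly when every cycle has completed a whole number of laps, i.e. after lcm(3, 21) = 21 in-shuffles.

21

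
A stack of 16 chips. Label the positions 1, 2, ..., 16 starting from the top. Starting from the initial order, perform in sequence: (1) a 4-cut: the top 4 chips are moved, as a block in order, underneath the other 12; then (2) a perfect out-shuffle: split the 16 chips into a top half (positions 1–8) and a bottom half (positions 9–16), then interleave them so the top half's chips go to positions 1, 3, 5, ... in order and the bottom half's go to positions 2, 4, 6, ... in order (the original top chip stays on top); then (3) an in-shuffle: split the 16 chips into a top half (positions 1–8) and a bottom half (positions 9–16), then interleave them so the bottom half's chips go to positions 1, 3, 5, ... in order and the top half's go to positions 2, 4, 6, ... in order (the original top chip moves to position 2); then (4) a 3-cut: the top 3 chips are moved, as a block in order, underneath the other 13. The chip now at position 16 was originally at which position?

1

Undo the operations in reverse order, starting from position 16:
  undo op 4 (cut 3): 16 ← 3
  undo op 3 (in-shuffle, from bottom half): 3 ← 10
  undo op 2 (out-shuffle, from bottom half): 10 ← 13
  undo op 1 (cut 4): 13 ← 1
So the chip at position 16 came from original position 1.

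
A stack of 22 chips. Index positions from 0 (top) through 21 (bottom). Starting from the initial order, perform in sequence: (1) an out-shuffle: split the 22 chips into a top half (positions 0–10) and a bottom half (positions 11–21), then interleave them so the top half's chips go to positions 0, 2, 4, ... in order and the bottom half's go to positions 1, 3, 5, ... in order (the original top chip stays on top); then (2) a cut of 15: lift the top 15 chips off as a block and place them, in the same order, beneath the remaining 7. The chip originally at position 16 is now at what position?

Track the chip from position 16 forward through each operation:
  after op 1 (out-shuffle): 16 → 11
  after op 2 (cut 15): 11 → 18

18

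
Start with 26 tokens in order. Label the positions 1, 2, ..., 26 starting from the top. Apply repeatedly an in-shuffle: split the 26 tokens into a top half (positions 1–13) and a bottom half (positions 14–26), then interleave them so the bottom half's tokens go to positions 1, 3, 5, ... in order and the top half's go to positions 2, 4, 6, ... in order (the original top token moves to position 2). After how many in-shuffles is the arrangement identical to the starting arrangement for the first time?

18

The in-shuffle permutes the 26 positions with cycle lengths [2, 6, 18].
Every token is home exactly when every cycle has completed a whole number of laps, i.e. after lcm(2, 6, 18) = 18 in-shuffles.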